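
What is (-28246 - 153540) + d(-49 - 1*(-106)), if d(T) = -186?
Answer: -181972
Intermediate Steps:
(-28246 - 153540) + d(-49 - 1*(-106)) = (-28246 - 153540) - 186 = -181786 - 186 = -181972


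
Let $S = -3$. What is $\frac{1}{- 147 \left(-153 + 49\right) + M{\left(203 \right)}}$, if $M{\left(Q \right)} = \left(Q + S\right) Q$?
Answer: $\frac{1}{55888} \approx 1.7893 \cdot 10^{-5}$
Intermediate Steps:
$M{\left(Q \right)} = Q \left(-3 + Q\right)$ ($M{\left(Q \right)} = \left(Q - 3\right) Q = \left(-3 + Q\right) Q = Q \left(-3 + Q\right)$)
$\frac{1}{- 147 \left(-153 + 49\right) + M{\left(203 \right)}} = \frac{1}{- 147 \left(-153 + 49\right) + 203 \left(-3 + 203\right)} = \frac{1}{\left(-147\right) \left(-104\right) + 203 \cdot 200} = \frac{1}{15288 + 40600} = \frac{1}{55888}$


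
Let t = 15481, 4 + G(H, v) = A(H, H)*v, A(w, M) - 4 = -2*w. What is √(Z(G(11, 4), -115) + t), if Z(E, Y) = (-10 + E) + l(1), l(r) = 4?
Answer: 3*√1711 ≈ 124.09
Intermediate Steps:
A(w, M) = 4 - 2*w
G(H, v) = -4 + v*(4 - 2*H) (G(H, v) = -4 + (4 - 2*H)*v = -4 + v*(4 - 2*H))
Z(E, Y) = -6 + E (Z(E, Y) = (-10 + E) + 4 = -6 + E)
√(Z(G(11, 4), -115) + t) = √((-6 + (-4 - 2*4*(-2 + 11))) + 15481) = √((-6 + (-4 - 2*4*9)) + 15481) = √((-6 + (-4 - 72)) + 15481) = √((-6 - 76) + 15481) = √(-82 + 15481) = √15399 = 3*√1711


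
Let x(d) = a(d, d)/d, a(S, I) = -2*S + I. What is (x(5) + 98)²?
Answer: 9409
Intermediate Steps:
a(S, I) = I - 2*S
x(d) = -1 (x(d) = (d - 2*d)/d = (-d)/d = -1)
(x(5) + 98)² = (-1 + 98)² = 97² = 9409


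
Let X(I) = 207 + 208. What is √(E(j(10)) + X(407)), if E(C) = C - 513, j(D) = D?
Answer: 2*I*√22 ≈ 9.3808*I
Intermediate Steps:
E(C) = -513 + C
X(I) = 415
√(E(j(10)) + X(407)) = √((-513 + 10) + 415) = √(-503 + 415) = √(-88) = 2*I*√22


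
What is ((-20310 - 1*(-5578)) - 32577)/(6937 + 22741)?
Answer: -47309/29678 ≈ -1.5941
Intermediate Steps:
((-20310 - 1*(-5578)) - 32577)/(6937 + 22741) = ((-20310 + 5578) - 32577)/29678 = (-14732 - 32577)*(1/29678) = -47309*1/29678 = -47309/29678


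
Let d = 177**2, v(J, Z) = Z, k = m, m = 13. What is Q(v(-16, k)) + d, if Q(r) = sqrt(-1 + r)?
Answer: 31329 + 2*sqrt(3) ≈ 31332.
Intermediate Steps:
k = 13
d = 31329
Q(v(-16, k)) + d = sqrt(-1 + 13) + 31329 = sqrt(12) + 31329 = 2*sqrt(3) + 31329 = 31329 + 2*sqrt(3)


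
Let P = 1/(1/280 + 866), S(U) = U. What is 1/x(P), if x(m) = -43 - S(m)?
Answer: -242481/10426963 ≈ -0.023255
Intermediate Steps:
P = 280/242481 (P = 1/(1/280 + 866) = 1/(242481/280) = 280/242481 ≈ 0.0011547)
x(m) = -43 - m
1/x(P) = 1/(-43 - 1*280/242481) = 1/(-43 - 280/242481) = 1/(-10426963/242481) = -242481/10426963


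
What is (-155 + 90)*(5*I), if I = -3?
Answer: 975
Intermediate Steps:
(-155 + 90)*(5*I) = (-155 + 90)*(5*(-3)) = -65*(-15) = 975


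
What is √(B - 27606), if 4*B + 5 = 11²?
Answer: I*√27577 ≈ 166.06*I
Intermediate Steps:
B = 29 (B = -5/4 + (¼)*11² = -5/4 + (¼)*121 = -5/4 + 121/4 = 29)
√(B - 27606) = √(29 - 27606) = √(-27577) = I*√27577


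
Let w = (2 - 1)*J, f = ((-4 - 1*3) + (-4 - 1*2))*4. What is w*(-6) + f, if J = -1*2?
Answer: -40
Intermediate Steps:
J = -2
f = -52 (f = ((-4 - 3) + (-4 - 2))*4 = (-7 - 6)*4 = -13*4 = -52)
w = -2 (w = (2 - 1)*(-2) = 1*(-2) = -2)
w*(-6) + f = -2*(-6) - 52 = 12 - 52 = -40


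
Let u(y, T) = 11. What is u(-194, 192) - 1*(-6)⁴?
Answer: -1285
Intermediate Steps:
u(-194, 192) - 1*(-6)⁴ = 11 - 1*(-6)⁴ = 11 - 1*1296 = 11 - 1296 = -1285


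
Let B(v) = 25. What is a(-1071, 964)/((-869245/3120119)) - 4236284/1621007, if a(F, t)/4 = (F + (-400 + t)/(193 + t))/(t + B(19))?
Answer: 20844062006111623216/1612340422052672195 ≈ 12.928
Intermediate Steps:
a(F, t) = 4*(F + (-400 + t)/(193 + t))/(25 + t) (a(F, t) = 4*((F + (-400 + t)/(193 + t))/(t + 25)) = 4*((F + (-400 + t)/(193 + t))/(25 + t)) = 4*(F + (-400 + t)/(193 + t))/(25 + t))
a(-1071, 964)/((-869245/3120119)) - 4236284/1621007 = (4*(-400 + 964 + 193*(-1071) - 1071*964)/(4825 + 964**2 + 218*964))/((-869245/3120119)) - 4236284/1621007 = (4*(-400 + 964 - 206703 - 1032444)/(4825 + 929296 + 210152))/((-869245*1/3120119)) - 4236284*1/1621007 = (4*(-1238583)/1144273)/(-869245/3120119) - 4236284/1621007 = (4*(1/1144273)*(-1238583))*(-3120119/869245) - 4236284/1621007 = -4954332/1144273*(-3120119/869245) - 4236284/1621007 = 15458105405508/994653583885 - 4236284/1621007 = 20844062006111623216/1612340422052672195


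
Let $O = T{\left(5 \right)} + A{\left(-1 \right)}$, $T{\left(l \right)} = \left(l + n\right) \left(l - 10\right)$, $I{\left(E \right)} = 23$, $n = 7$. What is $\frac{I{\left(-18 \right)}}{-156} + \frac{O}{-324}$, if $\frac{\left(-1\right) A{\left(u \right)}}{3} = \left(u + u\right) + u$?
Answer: $\frac{7}{702} \approx 0.0099715$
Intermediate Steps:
$T{\left(l \right)} = \left(-10 + l\right) \left(7 + l\right)$ ($T{\left(l \right)} = \left(l + 7\right) \left(l - 10\right) = \left(7 + l\right) \left(-10 + l\right) = \left(-10 + l\right) \left(7 + l\right)$)
$A{\left(u \right)} = - 9 u$ ($A{\left(u \right)} = - 3 \left(\left(u + u\right) + u\right) = - 3 \left(2 u + u\right) = - 3 \cdot 3 u = - 9 u$)
$O = -51$ ($O = \left(-70 + 5^{2} - 15\right) - -9 = \left(-70 + 25 - 15\right) + 9 = -60 + 9 = -51$)
$\frac{I{\left(-18 \right)}}{-156} + \frac{O}{-324} = \frac{23}{-156} - \frac{51}{-324} = 23 \left(- \frac{1}{156}\right) - - \frac{17}{108} = - \frac{23}{156} + \frac{17}{108} = \frac{7}{702}$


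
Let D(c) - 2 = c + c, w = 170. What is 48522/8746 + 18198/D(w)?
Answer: 4882062/83087 ≈ 58.758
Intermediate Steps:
D(c) = 2 + 2*c (D(c) = 2 + (c + c) = 2 + 2*c)
48522/8746 + 18198/D(w) = 48522/8746 + 18198/(2 + 2*170) = 48522*(1/8746) + 18198/(2 + 340) = 24261/4373 + 18198/342 = 24261/4373 + 18198*(1/342) = 24261/4373 + 1011/19 = 4882062/83087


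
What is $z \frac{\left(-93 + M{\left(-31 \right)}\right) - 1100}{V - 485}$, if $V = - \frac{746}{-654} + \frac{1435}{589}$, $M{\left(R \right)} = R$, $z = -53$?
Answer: $- \frac{12494541816}{92723513} \approx -134.75$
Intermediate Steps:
$V = \frac{688942}{192603}$ ($V = \left(-746\right) \left(- \frac{1}{654}\right) + 1435 \cdot \frac{1}{589} = \frac{373}{327} + \frac{1435}{589} = \frac{688942}{192603} \approx 3.577$)
$z \frac{\left(-93 + M{\left(-31 \right)}\right) - 1100}{V - 485} = - 53 \frac{\left(-93 - 31\right) - 1100}{\frac{688942}{192603} - 485} = - 53 \frac{-124 - 1100}{- \frac{92723513}{192603}} = - 53 \left(\left(-1224\right) \left(- \frac{192603}{92723513}\right)\right) = \left(-53\right) \frac{235746072}{92723513} = - \frac{12494541816}{92723513}$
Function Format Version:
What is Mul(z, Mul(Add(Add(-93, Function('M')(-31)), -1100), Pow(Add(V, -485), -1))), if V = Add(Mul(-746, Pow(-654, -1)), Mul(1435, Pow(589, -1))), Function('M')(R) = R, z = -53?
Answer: Rational(-12494541816, 92723513) ≈ -134.75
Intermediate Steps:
V = Rational(688942, 192603) (V = Add(Mul(-746, Rational(-1, 654)), Mul(1435, Rational(1, 589))) = Add(Rational(373, 327), Rational(1435, 589)) = Rational(688942, 192603) ≈ 3.5770)
Mul(z, Mul(Add(Add(-93, Function('M')(-31)), -1100), Pow(Add(V, -485), -1))) = Mul(-53, Mul(Add(Add(-93, -31), -1100), Pow(Add(Rational(688942, 192603), -485), -1))) = Mul(-53, Mul(Add(-124, -1100), Pow(Rational(-92723513, 192603), -1))) = Mul(-53, Mul(-1224, Rational(-192603, 92723513))) = Mul(-53, Rational(235746072, 92723513)) = Rational(-12494541816, 92723513)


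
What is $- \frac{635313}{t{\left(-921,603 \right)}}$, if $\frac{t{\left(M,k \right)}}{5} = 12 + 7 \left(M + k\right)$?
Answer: $\frac{211771}{3690} \approx 57.391$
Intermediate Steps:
$t{\left(M,k \right)} = 60 + 35 M + 35 k$ ($t{\left(M,k \right)} = 5 \left(12 + 7 \left(M + k\right)\right) = 5 \left(12 + \left(7 M + 7 k\right)\right) = 5 \left(12 + 7 M + 7 k\right) = 60 + 35 M + 35 k$)
$- \frac{635313}{t{\left(-921,603 \right)}} = - \frac{635313}{60 + 35 \left(-921\right) + 35 \cdot 603} = - \frac{635313}{60 - 32235 + 21105} = - \frac{635313}{-11070} = \left(-635313\right) \left(- \frac{1}{11070}\right) = \frac{211771}{3690}$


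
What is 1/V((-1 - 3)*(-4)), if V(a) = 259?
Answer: 1/259 ≈ 0.0038610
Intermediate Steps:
1/V((-1 - 3)*(-4)) = 1/259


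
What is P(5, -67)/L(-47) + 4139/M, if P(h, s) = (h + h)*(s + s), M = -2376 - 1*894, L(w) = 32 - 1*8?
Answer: -31119/545 ≈ -57.099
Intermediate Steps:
L(w) = 24 (L(w) = 32 - 8 = 24)
M = -3270 (M = -2376 - 894 = -3270)
P(h, s) = 4*h*s (P(h, s) = (2*h)*(2*s) = 4*h*s)
P(5, -67)/L(-47) + 4139/M = (4*5*(-67))/24 + 4139/(-3270) = -1340*1/24 + 4139*(-1/3270) = -335/6 - 4139/3270 = -31119/545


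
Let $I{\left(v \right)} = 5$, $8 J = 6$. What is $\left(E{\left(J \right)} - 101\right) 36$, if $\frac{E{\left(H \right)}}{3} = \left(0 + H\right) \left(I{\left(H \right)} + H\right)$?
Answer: $- \frac{12681}{4} \approx -3170.3$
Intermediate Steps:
$J = \frac{3}{4}$ ($J = \frac{1}{8} \cdot 6 = \frac{3}{4} \approx 0.75$)
$E{\left(H \right)} = 3 H \left(5 + H\right)$ ($E{\left(H \right)} = 3 \left(0 + H\right) \left(5 + H\right) = 3 H \left(5 + H\right)$)
$\left(E{\left(J \right)} - 101\right) 36 = \left(3 \cdot \frac{3}{4} \left(5 + \frac{3}{4}\right) - 101\right) 36 = \left(3 \cdot \frac{3}{4} \cdot \frac{23}{4} - 101\right) 36 = \left(\frac{207}{16} - 101\right) 36 = \left(- \frac{1409}{16}\right) 36 = - \frac{12681}{4}$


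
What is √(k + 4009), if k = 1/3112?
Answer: √9706335002/1556 ≈ 63.317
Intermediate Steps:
k = 1/3112 ≈ 0.00032134
√(k + 4009) = √(1/3112 + 4009) = √(12476009/3112) = √9706335002/1556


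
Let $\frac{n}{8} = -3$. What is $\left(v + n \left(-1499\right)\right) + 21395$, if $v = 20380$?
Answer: $77751$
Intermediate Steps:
$n = -24$ ($n = 8 \left(-3\right) = -24$)
$\left(v + n \left(-1499\right)\right) + 21395 = \left(20380 - -35976\right) + 21395 = \left(20380 + 35976\right) + 21395 = 56356 + 21395 = 77751$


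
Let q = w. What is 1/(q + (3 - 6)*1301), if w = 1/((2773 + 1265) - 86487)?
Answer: -82449/321798448 ≈ -0.00025621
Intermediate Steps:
w = -1/82449 (w = 1/(4038 - 86487) = 1/(-82449) = -1/82449 ≈ -1.2129e-5)
q = -1/82449 ≈ -1.2129e-5
1/(q + (3 - 6)*1301) = 1/(-1/82449 + (3 - 6)*1301) = 1/(-1/82449 - 3*1301) = 1/(-1/82449 - 3903) = 1/(-321798448/82449) = -82449/321798448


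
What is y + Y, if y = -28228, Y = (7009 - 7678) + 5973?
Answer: -22924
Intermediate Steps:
Y = 5304 (Y = -669 + 5973 = 5304)
y + Y = -28228 + 5304 = -22924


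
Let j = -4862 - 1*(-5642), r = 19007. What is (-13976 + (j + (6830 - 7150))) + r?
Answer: 5491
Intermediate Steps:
j = 780 (j = -4862 + 5642 = 780)
(-13976 + (j + (6830 - 7150))) + r = (-13976 + (780 + (6830 - 7150))) + 19007 = (-13976 + (780 - 320)) + 19007 = (-13976 + 460) + 19007 = -13516 + 19007 = 5491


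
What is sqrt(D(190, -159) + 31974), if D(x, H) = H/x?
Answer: 3*sqrt(128247910)/190 ≈ 178.81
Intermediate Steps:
sqrt(D(190, -159) + 31974) = sqrt(-159/190 + 31974) = sqrt(6074901/190) = 3*sqrt(128247910)/190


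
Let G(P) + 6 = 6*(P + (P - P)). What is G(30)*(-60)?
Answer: -10440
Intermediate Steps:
G(P) = -6 + 6*P (G(P) = -6 + 6*(P + (P - P)) = -6 + 6*(P + 0) = -6 + 6*P)
G(30)*(-60) = (-6 + 6*30)*(-60) = (-6 + 180)*(-60) = 174*(-60) = -10440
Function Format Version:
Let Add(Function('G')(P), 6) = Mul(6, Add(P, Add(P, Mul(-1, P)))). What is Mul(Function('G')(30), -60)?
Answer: -10440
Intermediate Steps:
Function('G')(P) = Add(-6, Mul(6, P)) (Function('G')(P) = Add(-6, Mul(6, Add(P, Add(P, Mul(-1, P))))) = Add(-6, Mul(6, Add(P, 0))) = Add(-6, Mul(6, P)))
Mul(Function('G')(30), -60) = Mul(Add(-6, Mul(6, 30)), -60) = Mul(Add(-6, 180), -60) = Mul(174, -60) = -10440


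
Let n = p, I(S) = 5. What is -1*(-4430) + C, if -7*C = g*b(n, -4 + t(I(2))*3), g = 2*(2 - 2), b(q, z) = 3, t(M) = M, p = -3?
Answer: 4430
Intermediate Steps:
n = -3
g = 0 (g = 2*0 = 0)
C = 0 (C = -0*3 = -1/7*0 = 0)
-1*(-4430) + C = -1*(-4430) + 0 = 4430 + 0 = 4430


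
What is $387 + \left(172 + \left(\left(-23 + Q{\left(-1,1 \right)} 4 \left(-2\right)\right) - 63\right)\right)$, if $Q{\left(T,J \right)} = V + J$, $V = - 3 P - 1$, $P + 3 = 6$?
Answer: $545$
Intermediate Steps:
$P = 3$ ($P = -3 + 6 = 3$)
$V = -10$ ($V = \left(-3\right) 3 - 1 = -9 - 1 = -10$)
$Q{\left(T,J \right)} = -10 + J$
$387 + \left(172 + \left(\left(-23 + Q{\left(-1,1 \right)} 4 \left(-2\right)\right) - 63\right)\right) = 387 + \left(172 - \left(86 - \left(-10 + 1\right) 4 \left(-2\right)\right)\right) = 387 + \left(172 - \left(86 - \left(-9\right) 4 \left(-2\right)\right)\right) = 387 + \left(172 - 14\right) = 387 + 158 = 545$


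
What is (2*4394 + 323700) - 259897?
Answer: 72591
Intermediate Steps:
(2*4394 + 323700) - 259897 = (8788 + 323700) - 259897 = 332488 - 259897 = 72591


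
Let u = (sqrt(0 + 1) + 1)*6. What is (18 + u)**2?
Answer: 900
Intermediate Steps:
u = 12 (u = (sqrt(1) + 1)*6 = (1 + 1)*6 = 2*6 = 12)
(18 + u)**2 = (18 + 12)**2 = 30**2 = 900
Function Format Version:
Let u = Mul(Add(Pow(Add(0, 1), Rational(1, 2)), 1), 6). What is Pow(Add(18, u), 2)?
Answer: 900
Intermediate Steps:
u = 12 (u = Mul(Add(Pow(1, Rational(1, 2)), 1), 6) = Mul(Add(1, 1), 6) = Mul(2, 6) = 12)
Pow(Add(18, u), 2) = Pow(Add(18, 12), 2) = Pow(30, 2) = 900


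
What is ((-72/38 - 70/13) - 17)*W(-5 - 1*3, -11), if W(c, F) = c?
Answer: 47976/247 ≈ 194.23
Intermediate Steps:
((-72/38 - 70/13) - 17)*W(-5 - 1*3, -11) = ((-72/38 - 70/13) - 17)*(-5 - 1*3) = ((-72*1/38 - 70*1/13) - 17)*(-5 - 3) = ((-36/19 - 70/13) - 17)*(-8) = (-1798/247 - 17)*(-8) = -5997/247*(-8) = 47976/247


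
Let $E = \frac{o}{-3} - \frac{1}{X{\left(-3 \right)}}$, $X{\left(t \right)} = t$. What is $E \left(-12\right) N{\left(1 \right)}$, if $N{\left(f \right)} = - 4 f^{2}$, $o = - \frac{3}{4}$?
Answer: $28$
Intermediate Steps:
$o = - \frac{3}{4}$ ($o = \left(-3\right) \frac{1}{4} = - \frac{3}{4} \approx -0.75$)
$E = \frac{7}{12}$ ($E = - \frac{3}{4 \left(-3\right)} - \frac{1}{-3} = \left(- \frac{3}{4}\right) \left(- \frac{1}{3}\right) - - \frac{1}{3} = \frac{1}{4} + \frac{1}{3} = \frac{7}{12} \approx 0.58333$)
$E \left(-12\right) N{\left(1 \right)} = \frac{7}{12} \left(-12\right) \left(- 4 \cdot 1^{2}\right) = - 7 \left(\left(-4\right) 1\right) = \left(-7\right) \left(-4\right) = 28$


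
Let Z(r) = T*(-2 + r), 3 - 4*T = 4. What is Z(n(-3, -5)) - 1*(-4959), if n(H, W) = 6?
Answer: 4958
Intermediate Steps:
T = -1/4 (T = 3/4 - 1/4*4 = 3/4 - 1 = -1/4 ≈ -0.25000)
Z(r) = 1/2 - r/4 (Z(r) = -(-2 + r)/4 = 1/2 - r/4)
Z(n(-3, -5)) - 1*(-4959) = (1/2 - 1/4*6) - 1*(-4959) = (1/2 - 3/2) + 4959 = -1 + 4959 = 4958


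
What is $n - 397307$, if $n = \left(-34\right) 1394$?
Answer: $-444703$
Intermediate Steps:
$n = -47396$
$n - 397307 = -47396 - 397307 = -444703$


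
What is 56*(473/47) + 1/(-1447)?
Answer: 38328089/68009 ≈ 563.57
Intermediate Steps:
56*(473/47) + 1/(-1447) = 56*(473*(1/47)) - 1/1447 = 56*(473/47) - 1/1447 = 26488/47 - 1/1447 = 38328089/68009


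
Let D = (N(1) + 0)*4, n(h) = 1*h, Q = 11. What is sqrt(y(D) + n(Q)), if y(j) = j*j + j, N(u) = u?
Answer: sqrt(31) ≈ 5.5678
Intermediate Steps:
n(h) = h
D = 4 (D = (1 + 0)*4 = 1*4 = 4)
y(j) = j + j**2 (y(j) = j**2 + j = j + j**2)
sqrt(y(D) + n(Q)) = sqrt(4*(1 + 4) + 11) = sqrt(4*5 + 11) = sqrt(20 + 11) = sqrt(31)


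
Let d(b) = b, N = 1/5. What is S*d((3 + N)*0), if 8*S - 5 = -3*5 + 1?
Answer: 0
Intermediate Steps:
N = ⅕ ≈ 0.20000
S = -9/8 (S = 5/8 + (-3*5 + 1)/8 = 5/8 + (-15 + 1)/8 = 5/8 + (⅛)*(-14) = 5/8 - 7/4 = -9/8 ≈ -1.1250)
S*d((3 + N)*0) = -9*(3 + ⅕)*0/8 = -18*0/5 = -9/8*0 = 0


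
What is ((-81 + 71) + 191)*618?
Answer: 111858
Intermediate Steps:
((-81 + 71) + 191)*618 = (-10 + 191)*618 = 181*618 = 111858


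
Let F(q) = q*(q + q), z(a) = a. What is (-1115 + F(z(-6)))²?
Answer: 1087849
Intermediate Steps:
F(q) = 2*q² (F(q) = q*(2*q) = 2*q²)
(-1115 + F(z(-6)))² = (-1115 + 2*(-6)²)² = (-1115 + 2*36)² = (-1115 + 72)² = (-1043)² = 1087849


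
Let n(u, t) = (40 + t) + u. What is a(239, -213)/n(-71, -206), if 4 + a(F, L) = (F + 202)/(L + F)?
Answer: -337/6162 ≈ -0.054690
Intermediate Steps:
n(u, t) = 40 + t + u
a(F, L) = -4 + (202 + F)/(F + L) (a(F, L) = -4 + (F + 202)/(L + F) = -4 + (202 + F)/(F + L))
a(239, -213)/n(-71, -206) = ((202 - 4*(-213) - 3*239)/(239 - 213))/(40 - 206 - 71) = ((202 + 852 - 717)/26)/(-237) = ((1/26)*337)*(-1/237) = (337/26)*(-1/237) = -337/6162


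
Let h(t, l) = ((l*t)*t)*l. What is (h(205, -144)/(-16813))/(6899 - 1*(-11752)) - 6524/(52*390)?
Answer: -1643199968651/529948954470 ≈ -3.1007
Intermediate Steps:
h(t, l) = l²*t² (h(t, l) = (l*t²)*l = l²*t²)
(h(205, -144)/(-16813))/(6899 - 1*(-11752)) - 6524/(52*390) = (((-144)²*205²)/(-16813))/(6899 - 1*(-11752)) - 6524/(52*390) = ((20736*42025)*(-1/16813))/(6899 + 11752) - 6524/20280 = (871430400*(-1/16813))/18651 - 6524*1/20280 = -871430400/16813*1/18651 - 1631/5070 = -290476800/104526421 - 1631/5070 = -1643199968651/529948954470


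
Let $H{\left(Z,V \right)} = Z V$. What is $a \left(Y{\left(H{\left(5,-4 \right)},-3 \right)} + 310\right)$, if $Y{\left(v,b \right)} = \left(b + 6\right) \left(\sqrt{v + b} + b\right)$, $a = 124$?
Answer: $37324 + 372 i \sqrt{23} \approx 37324.0 + 1784.0 i$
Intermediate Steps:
$H{\left(Z,V \right)} = V Z$
$Y{\left(v,b \right)} = \left(6 + b\right) \left(b + \sqrt{b + v}\right)$ ($Y{\left(v,b \right)} = \left(6 + b\right) \left(\sqrt{b + v} + b\right) = \left(6 + b\right) \left(b + \sqrt{b + v}\right)$)
$a \left(Y{\left(H{\left(5,-4 \right)},-3 \right)} + 310\right) = 124 \left(\left(\left(-3\right)^{2} + 6 \left(-3\right) + 6 \sqrt{-3 - 20} - 3 \sqrt{-3 - 20}\right) + 310\right) = 124 \left(\left(9 - 18 + 6 \sqrt{-3 - 20} - 3 \sqrt{-3 - 20}\right) + 310\right) = 124 \left(\left(9 - 18 + 6 \sqrt{-23} - 3 \sqrt{-23}\right) + 310\right) = 124 \left(\left(9 - 18 + 6 i \sqrt{23} - 3 i \sqrt{23}\right) + 310\right) = 124 \left(\left(-9 + 3 i \sqrt{23}\right) + 310\right) = 124 \left(301 + 3 i \sqrt{23}\right) = 37324 + 372 i \sqrt{23}$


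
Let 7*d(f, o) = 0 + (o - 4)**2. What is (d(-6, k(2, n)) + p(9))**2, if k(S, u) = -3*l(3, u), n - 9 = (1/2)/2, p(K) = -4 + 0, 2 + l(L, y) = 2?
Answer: 144/49 ≈ 2.9388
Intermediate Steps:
l(L, y) = 0 (l(L, y) = -2 + 2 = 0)
p(K) = -4
n = 37/4 (n = 9 + (1/2)/2 = 9 + (1*(1/2))*(1/2) = 9 + (1/2)*(1/2) = 9 + 1/4 = 37/4 ≈ 9.2500)
k(S, u) = 0 (k(S, u) = -3*0 = 0)
d(f, o) = (-4 + o)**2/7 (d(f, o) = (0 + (o - 4)**2)/7 = (0 + (-4 + o)**2)/7 = (-4 + o)**2/7)
(d(-6, k(2, n)) + p(9))**2 = ((-4 + 0)**2/7 - 4)**2 = ((1/7)*(-4)**2 - 4)**2 = ((1/7)*16 - 4)**2 = (16/7 - 4)**2 = (-12/7)**2 = 144/49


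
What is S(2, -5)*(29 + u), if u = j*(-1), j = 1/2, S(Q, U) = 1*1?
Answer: 57/2 ≈ 28.500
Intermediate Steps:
S(Q, U) = 1
j = ½ ≈ 0.50000
u = -½ (u = (½)*(-1) = -½ ≈ -0.50000)
S(2, -5)*(29 + u) = 1*(29 - ½) = 1*(57/2) = 57/2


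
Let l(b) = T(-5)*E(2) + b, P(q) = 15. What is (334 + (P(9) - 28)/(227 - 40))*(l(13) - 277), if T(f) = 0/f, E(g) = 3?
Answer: -1498680/17 ≈ -88158.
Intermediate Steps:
T(f) = 0
l(b) = b (l(b) = 0*3 + b = 0 + b = b)
(334 + (P(9) - 28)/(227 - 40))*(l(13) - 277) = (334 + (15 - 28)/(227 - 40))*(13 - 277) = (334 - 13/187)*(-264) = (62445/187)*(-264) = -1498680/17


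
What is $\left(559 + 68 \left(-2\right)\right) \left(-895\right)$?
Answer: $-378585$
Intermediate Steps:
$\left(559 + 68 \left(-2\right)\right) \left(-895\right) = \left(559 - 136\right) \left(-895\right) = 423 \left(-895\right) = -378585$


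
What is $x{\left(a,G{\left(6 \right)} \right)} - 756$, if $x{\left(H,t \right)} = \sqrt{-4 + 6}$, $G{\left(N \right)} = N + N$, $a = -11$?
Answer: $-756 + \sqrt{2} \approx -754.59$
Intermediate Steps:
$G{\left(N \right)} = 2 N$
$x{\left(H,t \right)} = \sqrt{2}$
$x{\left(a,G{\left(6 \right)} \right)} - 756 = \sqrt{2} - 756 = -756 + \sqrt{2}$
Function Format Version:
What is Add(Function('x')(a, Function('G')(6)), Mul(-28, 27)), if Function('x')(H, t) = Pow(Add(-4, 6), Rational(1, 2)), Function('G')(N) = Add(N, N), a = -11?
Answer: Add(-756, Pow(2, Rational(1, 2))) ≈ -754.59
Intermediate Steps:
Function('G')(N) = Mul(2, N)
Function('x')(H, t) = Pow(2, Rational(1, 2))
Add(Function('x')(a, Function('G')(6)), Mul(-28, 27)) = Add(Pow(2, Rational(1, 2)), Mul(-28, 27)) = Add(Pow(2, Rational(1, 2)), -756) = Add(-756, Pow(2, Rational(1, 2)))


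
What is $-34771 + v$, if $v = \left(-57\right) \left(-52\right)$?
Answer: $-31807$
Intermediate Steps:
$v = 2964$
$-34771 + v = -34771 + 2964 = -31807$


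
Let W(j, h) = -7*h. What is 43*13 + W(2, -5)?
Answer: 594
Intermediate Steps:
43*13 + W(2, -5) = 43*13 - 7*(-5) = 559 + 35 = 594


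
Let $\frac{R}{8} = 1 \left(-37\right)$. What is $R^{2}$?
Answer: $87616$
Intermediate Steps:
$R = -296$ ($R = 8 \cdot 1 \left(-37\right) = 8 \left(-37\right) = -296$)
$R^{2} = \left(-296\right)^{2} = 87616$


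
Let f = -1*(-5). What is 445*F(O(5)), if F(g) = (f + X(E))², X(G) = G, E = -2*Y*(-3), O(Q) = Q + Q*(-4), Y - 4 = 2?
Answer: 748045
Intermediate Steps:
Y = 6 (Y = 4 + 2 = 6)
O(Q) = -3*Q (O(Q) = Q - 4*Q = -3*Q)
E = 36 (E = -2*6*(-3) = -12*(-3) = 36)
f = 5
F(g) = 1681 (F(g) = (5 + 36)² = 41² = 1681)
445*F(O(5)) = 445*1681 = 748045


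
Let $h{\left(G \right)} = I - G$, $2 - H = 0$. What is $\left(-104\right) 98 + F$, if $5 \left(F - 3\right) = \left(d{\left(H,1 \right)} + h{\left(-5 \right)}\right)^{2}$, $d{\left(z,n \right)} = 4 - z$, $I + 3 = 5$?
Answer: $- \frac{50864}{5} \approx -10173.0$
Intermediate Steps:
$I = 2$ ($I = -3 + 5 = 2$)
$H = 2$ ($H = 2 - 0 = 2 + 0 = 2$)
$h{\left(G \right)} = 2 - G$
$F = \frac{96}{5}$ ($F = 3 + \frac{\left(\left(4 - 2\right) + \left(2 - -5\right)\right)^{2}}{5} = 3 + \frac{\left(\left(4 - 2\right) + \left(2 + 5\right)\right)^{2}}{5} = 3 + \frac{\left(2 + 7\right)^{2}}{5} = 3 + \frac{9^{2}}{5} = 3 + \frac{1}{5} \cdot 81 = 3 + \frac{81}{5} = \frac{96}{5} \approx 19.2$)
$\left(-104\right) 98 + F = \left(-104\right) 98 + \frac{96}{5} = -10192 + \frac{96}{5} = - \frac{50864}{5}$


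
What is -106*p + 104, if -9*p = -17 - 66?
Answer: -7862/9 ≈ -873.56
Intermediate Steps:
p = 83/9 (p = -(-17 - 66)/9 = -⅑*(-83) = 83/9 ≈ 9.2222)
-106*p + 104 = -106*83/9 + 104 = -8798/9 + 104 = -7862/9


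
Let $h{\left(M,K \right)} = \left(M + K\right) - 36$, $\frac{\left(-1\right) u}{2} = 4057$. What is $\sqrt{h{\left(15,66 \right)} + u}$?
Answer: $i \sqrt{8069} \approx 89.828 i$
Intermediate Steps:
$u = -8114$ ($u = \left(-2\right) 4057 = -8114$)
$h{\left(M,K \right)} = -36 + K + M$ ($h{\left(M,K \right)} = \left(K + M\right) - 36 = -36 + K + M$)
$\sqrt{h{\left(15,66 \right)} + u} = \sqrt{\left(-36 + 66 + 15\right) - 8114} = \sqrt{45 - 8114} = \sqrt{-8069} = i \sqrt{8069}$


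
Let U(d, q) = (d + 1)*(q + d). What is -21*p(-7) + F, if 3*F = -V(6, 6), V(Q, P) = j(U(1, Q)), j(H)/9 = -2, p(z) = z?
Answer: 153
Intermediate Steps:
U(d, q) = (1 + d)*(d + q)
j(H) = -18 (j(H) = 9*(-2) = -18)
V(Q, P) = -18
F = 6 (F = (-1*(-18))/3 = (⅓)*18 = 6)
-21*p(-7) + F = -21*(-7) + 6 = 147 + 6 = 153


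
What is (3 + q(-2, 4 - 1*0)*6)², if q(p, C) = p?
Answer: 81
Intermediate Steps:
(3 + q(-2, 4 - 1*0)*6)² = (3 - 2*6)² = (3 - 12)² = (-9)² = 81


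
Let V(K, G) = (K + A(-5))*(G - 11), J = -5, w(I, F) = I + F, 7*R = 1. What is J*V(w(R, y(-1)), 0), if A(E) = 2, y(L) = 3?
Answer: 1980/7 ≈ 282.86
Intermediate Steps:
R = ⅐ (R = (⅐)*1 = ⅐ ≈ 0.14286)
w(I, F) = F + I
V(K, G) = (-11 + G)*(2 + K) (V(K, G) = (K + 2)*(G - 11) = (2 + K)*(-11 + G) = (-11 + G)*(2 + K))
J*V(w(R, y(-1)), 0) = -5*(-22 - 11*(3 + ⅐) + 2*0 + 0*(3 + ⅐)) = -5*(-22 - 11*22/7 + 0 + 0*(22/7)) = -5*(-22 - 242/7 + 0 + 0) = -5*(-396/7) = 1980/7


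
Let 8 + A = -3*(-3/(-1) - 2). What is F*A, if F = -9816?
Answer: 107976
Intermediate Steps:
A = -11 (A = -8 - 3*(-3/(-1) - 2) = -8 - 3*(-3*(-1) - 2) = -8 - 3*(3 - 2) = -8 - 3*1 = -8 - 3 = -11)
F*A = -9816*(-11) = 107976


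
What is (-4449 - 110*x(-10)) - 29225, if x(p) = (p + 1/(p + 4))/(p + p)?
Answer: -404759/12 ≈ -33730.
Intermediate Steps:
x(p) = (p + 1/(4 + p))/(2*p) (x(p) = (p + 1/(4 + p))/((2*p)) = (p + 1/(4 + p))*(1/(2*p)) = (p + 1/(4 + p))/(2*p))
(-4449 - 110*x(-10)) - 29225 = (-4449 - 55*(1 + (-10)² + 4*(-10))/((-10)*(4 - 10))) - 29225 = (-4449 - 55*(-1)*(1 + 100 - 40)/(10*(-6))) - 29225 = (-4449 - 55*(-1)*(-1)*61/(10*6)) - 29225 = (-4449 - 110*61/120) - 29225 = (-4449 - 671/12) - 29225 = -54059/12 - 29225 = -404759/12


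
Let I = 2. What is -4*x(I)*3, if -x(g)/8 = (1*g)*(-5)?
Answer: -960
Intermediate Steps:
x(g) = 40*g (x(g) = -8*1*g*(-5) = -8*g*(-5) = -(-40)*g = 40*g)
-4*x(I)*3 = -160*2*3 = -4*80*3 = -320*3 = -960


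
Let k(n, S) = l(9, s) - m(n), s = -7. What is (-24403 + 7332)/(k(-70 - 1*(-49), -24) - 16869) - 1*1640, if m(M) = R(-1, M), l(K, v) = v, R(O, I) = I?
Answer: -27625129/16855 ≈ -1639.0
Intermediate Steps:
m(M) = M
k(n, S) = -7 - n
(-24403 + 7332)/(k(-70 - 1*(-49), -24) - 16869) - 1*1640 = (-24403 + 7332)/((-7 - (-70 - 1*(-49))) - 16869) - 1*1640 = -17071/((-7 - (-70 + 49)) - 16869) - 1640 = -17071/((-7 - 1*(-21)) - 16869) - 1640 = -17071/((-7 + 21) - 16869) - 1640 = -17071/(14 - 16869) - 1640 = -17071/(-16855) - 1640 = -17071*(-1/16855) - 1640 = 17071/16855 - 1640 = -27625129/16855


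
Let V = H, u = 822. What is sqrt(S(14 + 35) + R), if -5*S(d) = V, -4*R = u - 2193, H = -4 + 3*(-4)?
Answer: sqrt(34595)/10 ≈ 18.600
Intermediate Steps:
H = -16 (H = -4 - 12 = -16)
R = 1371/4 (R = -(822 - 2193)/4 = -1/4*(-1371) = 1371/4 ≈ 342.75)
V = -16
S(d) = 16/5 (S(d) = -1/5*(-16) = 16/5)
sqrt(S(14 + 35) + R) = sqrt(16/5 + 1371/4) = sqrt(6919/20) = sqrt(34595)/10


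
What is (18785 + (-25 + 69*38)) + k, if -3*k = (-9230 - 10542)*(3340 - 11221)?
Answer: -51919662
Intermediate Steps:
k = -51941044 (k = -(-9230 - 10542)*(3340 - 11221)/3 = -(-19772)*(-7881)/3 = -⅓*155823132 = -51941044)
(18785 + (-25 + 69*38)) + k = (18785 + (-25 + 69*38)) - 51941044 = (18785 + (-25 + 2622)) - 51941044 = (18785 + 2597) - 51941044 = 21382 - 51941044 = -51919662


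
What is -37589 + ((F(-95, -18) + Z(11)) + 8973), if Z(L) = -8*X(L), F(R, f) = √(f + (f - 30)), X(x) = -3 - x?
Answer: -28504 + I*√66 ≈ -28504.0 + 8.124*I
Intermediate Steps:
F(R, f) = √(-30 + 2*f) (F(R, f) = √(f + (-30 + f)) = √(-30 + 2*f))
Z(L) = 24 + 8*L (Z(L) = -8*(-3 - L) = 24 + 8*L)
-37589 + ((F(-95, -18) + Z(11)) + 8973) = -37589 + ((√(-30 + 2*(-18)) + (24 + 8*11)) + 8973) = -37589 + ((√(-30 - 36) + (24 + 88)) + 8973) = -37589 + ((√(-66) + 112) + 8973) = -37589 + ((I*√66 + 112) + 8973) = -37589 + ((112 + I*√66) + 8973) = -37589 + (9085 + I*√66) = -28504 + I*√66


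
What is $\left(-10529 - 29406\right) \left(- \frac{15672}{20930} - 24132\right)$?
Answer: $\frac{288158655456}{299} \approx 9.6374 \cdot 10^{8}$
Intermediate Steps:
$\left(-10529 - 29406\right) \left(- \frac{15672}{20930} - 24132\right) = - 39935 \left(\left(-15672\right) \frac{1}{20930} - 24132\right) = - 39935 \left(- \frac{7836}{10465} - 24132\right) = \left(-39935\right) \left(- \frac{252549216}{10465}\right) = \frac{288158655456}{299}$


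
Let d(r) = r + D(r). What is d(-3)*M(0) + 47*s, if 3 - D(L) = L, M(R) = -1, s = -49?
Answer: -2306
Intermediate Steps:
D(L) = 3 - L
d(r) = 3 (d(r) = r + (3 - r) = 3)
d(-3)*M(0) + 47*s = 3*(-1) + 47*(-49) = -3 - 2303 = -2306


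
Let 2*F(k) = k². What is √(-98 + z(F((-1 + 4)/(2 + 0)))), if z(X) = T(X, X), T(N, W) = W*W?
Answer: I*√6191/8 ≈ 9.8354*I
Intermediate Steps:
T(N, W) = W²
F(k) = k²/2
z(X) = X²
√(-98 + z(F((-1 + 4)/(2 + 0)))) = √(-98 + (((-1 + 4)/(2 + 0))²/2)²) = √(-98 + ((3/2)²/2)²) = √(-98 + ((½)*(9/4))²) = √(-98 + (9/8)²) = √(-98 + 81/64) = √(-6191/64) = I*√6191/8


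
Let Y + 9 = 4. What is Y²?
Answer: 25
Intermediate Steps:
Y = -5 (Y = -9 + 4 = -5)
Y² = (-5)² = 25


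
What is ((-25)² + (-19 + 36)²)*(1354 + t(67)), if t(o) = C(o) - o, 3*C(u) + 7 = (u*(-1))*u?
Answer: -580390/3 ≈ -1.9346e+5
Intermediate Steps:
C(u) = -7/3 - u²/3 (C(u) = -7/3 + ((u*(-1))*u)/3 = -7/3 + ((-u)*u)/3 = -7/3 + (-u²)/3 = -7/3 - u²/3)
t(o) = -7/3 - o - o²/3 (t(o) = (-7/3 - o²/3) - o = -7/3 - o - o²/3)
((-25)² + (-19 + 36)²)*(1354 + t(67)) = ((-25)² + (-19 + 36)²)*(1354 + (-7/3 - 1*67 - ⅓*67²)) = (625 + 17²)*(1354 + (-7/3 - 67 - ⅓*4489)) = (625 + 289)*(1354 + (-7/3 - 67 - 4489/3)) = 914*(1354 - 4697/3) = 914*(-635/3) = -580390/3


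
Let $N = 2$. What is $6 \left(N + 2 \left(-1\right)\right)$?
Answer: $0$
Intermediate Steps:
$6 \left(N + 2 \left(-1\right)\right) = 6 \left(2 + 2 \left(-1\right)\right) = 6 \left(2 - 2\right) = 6 \cdot 0 = 0$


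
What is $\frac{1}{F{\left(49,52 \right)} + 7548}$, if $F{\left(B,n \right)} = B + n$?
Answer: $\frac{1}{7649} \approx 0.00013074$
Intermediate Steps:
$\frac{1}{F{\left(49,52 \right)} + 7548} = \frac{1}{\left(49 + 52\right) + 7548} = \frac{1}{101 + 7548} = \frac{1}{7649}$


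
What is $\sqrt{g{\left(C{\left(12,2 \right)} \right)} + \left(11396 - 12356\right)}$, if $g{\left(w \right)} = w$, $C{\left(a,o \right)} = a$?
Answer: $2 i \sqrt{237} \approx 30.79 i$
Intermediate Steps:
$\sqrt{g{\left(C{\left(12,2 \right)} \right)} + \left(11396 - 12356\right)} = \sqrt{12 + \left(11396 - 12356\right)} = \sqrt{12 - 960} = \sqrt{-948} = 2 i \sqrt{237}$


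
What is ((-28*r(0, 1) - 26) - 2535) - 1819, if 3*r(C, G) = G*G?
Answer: -13168/3 ≈ -4389.3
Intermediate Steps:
r(C, G) = G²/3 (r(C, G) = (G*G)/3 = G²/3)
((-28*r(0, 1) - 26) - 2535) - 1819 = ((-28*1²/3 - 26) - 2535) - 1819 = ((-28/3 - 26) - 2535) - 1819 = (-106/3 - 2535) - 1819 = -7711/3 - 1819 = -13168/3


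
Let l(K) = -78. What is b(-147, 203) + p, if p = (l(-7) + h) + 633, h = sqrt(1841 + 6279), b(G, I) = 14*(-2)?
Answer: 527 + 2*sqrt(2030) ≈ 617.11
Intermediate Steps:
b(G, I) = -28
h = 2*sqrt(2030) (h = sqrt(8120) = 2*sqrt(2030) ≈ 90.111)
p = 555 + 2*sqrt(2030) (p = (-78 + 2*sqrt(2030)) + 633 = 555 + 2*sqrt(2030) ≈ 645.11)
b(-147, 203) + p = -28 + (555 + 2*sqrt(2030)) = 527 + 2*sqrt(2030)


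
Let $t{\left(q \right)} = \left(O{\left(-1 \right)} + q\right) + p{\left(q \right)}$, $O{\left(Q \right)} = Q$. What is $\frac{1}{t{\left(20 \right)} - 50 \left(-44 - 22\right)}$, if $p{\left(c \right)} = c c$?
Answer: $\frac{1}{3719} \approx 0.00026889$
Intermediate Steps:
$p{\left(c \right)} = c^{2}$
$t{\left(q \right)} = -1 + q + q^{2}$ ($t{\left(q \right)} = \left(-1 + q\right) + q^{2} = -1 + q + q^{2}$)
$\frac{1}{t{\left(20 \right)} - 50 \left(-44 - 22\right)} = \frac{1}{\left(-1 + 20 + 20^{2}\right) - 50 \left(-44 - 22\right)} = \frac{1}{\left(-1 + 20 + 400\right) - -3300} = \frac{1}{419 + 3300} = \frac{1}{3719}$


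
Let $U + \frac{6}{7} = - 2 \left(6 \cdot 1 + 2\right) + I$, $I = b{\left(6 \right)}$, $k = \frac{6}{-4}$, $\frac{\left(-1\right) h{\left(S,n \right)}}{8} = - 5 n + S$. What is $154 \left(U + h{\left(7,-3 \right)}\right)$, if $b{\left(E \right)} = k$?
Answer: $-29931$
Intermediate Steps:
$h{\left(S,n \right)} = - 8 S + 40 n$ ($h{\left(S,n \right)} = - 8 \left(- 5 n + S\right) = - 8 \left(S - 5 n\right) = - 8 S + 40 n$)
$k = - \frac{3}{2}$ ($k = 6 \left(- \frac{1}{4}\right) = - \frac{3}{2} \approx -1.5$)
$b{\left(E \right)} = - \frac{3}{2}$
$I = - \frac{3}{2} \approx -1.5$
$U = - \frac{257}{14}$ ($U = - \frac{6}{7} - \left(\frac{3}{2} + 2 \left(6 \cdot 1 + 2\right)\right) = - \frac{6}{7} - \left(\frac{3}{2} + 2 \left(6 + 2\right)\right) = - \frac{6}{7} - \frac{35}{2} = - \frac{257}{14} \approx -18.357$)
$154 \left(U + h{\left(7,-3 \right)}\right) = 154 \left(- \frac{257}{14} + \left(\left(-8\right) 7 + 40 \left(-3\right)\right)\right) = 154 \left(- \frac{257}{14} - 176\right) = 154 \left(- \frac{2721}{14}\right) = -29931$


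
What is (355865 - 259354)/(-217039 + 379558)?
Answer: 96511/162519 ≈ 0.59384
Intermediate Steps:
(355865 - 259354)/(-217039 + 379558) = 96511/162519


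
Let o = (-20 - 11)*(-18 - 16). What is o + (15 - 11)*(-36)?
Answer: 910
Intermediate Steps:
o = 1054 (o = -31*(-34) = 1054)
o + (15 - 11)*(-36) = 1054 + (15 - 11)*(-36) = 1054 + 4*(-36) = 1054 - 144 = 910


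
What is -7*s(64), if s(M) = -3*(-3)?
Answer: -63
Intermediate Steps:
s(M) = 9
-7*s(64) = -7*9 = -63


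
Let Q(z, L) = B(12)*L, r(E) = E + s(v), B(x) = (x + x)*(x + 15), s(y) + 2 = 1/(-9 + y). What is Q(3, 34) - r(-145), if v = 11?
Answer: 44357/2 ≈ 22179.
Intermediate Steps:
s(y) = -2 + 1/(-9 + y)
B(x) = 2*x*(15 + x) (B(x) = (2*x)*(15 + x) = 2*x*(15 + x))
r(E) = -3/2 + E (r(E) = E + (19 - 2*11)/(-9 + 11) = E + (19 - 22)/2 = E + (1/2)*(-3) = E - 3/2 = -3/2 + E)
Q(z, L) = 648*L (Q(z, L) = (2*12*(15 + 12))*L = (2*12*27)*L = 648*L)
Q(3, 34) - r(-145) = 648*34 - (-3/2 - 145) = 22032 - 1*(-293/2) = 22032 + 293/2 = 44357/2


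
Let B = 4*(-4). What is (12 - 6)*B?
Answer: -96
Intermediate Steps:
B = -16
(12 - 6)*B = (12 - 6)*(-16) = 6*(-16) = -96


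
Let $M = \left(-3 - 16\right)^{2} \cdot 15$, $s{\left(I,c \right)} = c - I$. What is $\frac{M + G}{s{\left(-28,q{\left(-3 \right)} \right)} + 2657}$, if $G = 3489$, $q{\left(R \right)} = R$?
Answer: $\frac{1484}{447} \approx 3.3199$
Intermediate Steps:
$M = 5415$ ($M = \left(-3 - 16\right)^{2} \cdot 15 = \left(-19\right)^{2} \cdot 15 = 361 \cdot 15 = 5415$)
$\frac{M + G}{s{\left(-28,q{\left(-3 \right)} \right)} + 2657} = \frac{5415 + 3489}{\left(-3 - -28\right) + 2657} = \frac{8904}{\left(-3 + 28\right) + 2657} = \frac{8904}{25 + 2657} = \frac{8904}{2682} = 8904 \cdot \frac{1}{2682} = \frac{1484}{447}$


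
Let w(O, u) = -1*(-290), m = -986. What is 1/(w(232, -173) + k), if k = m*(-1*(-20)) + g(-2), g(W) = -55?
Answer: -1/19485 ≈ -5.1322e-5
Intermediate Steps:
k = -19775 (k = -(-986)*(-20) - 55 = -986*20 - 55 = -19720 - 55 = -19775)
w(O, u) = 290
1/(w(232, -173) + k) = 1/(290 - 19775) = 1/(-19485) = -1/19485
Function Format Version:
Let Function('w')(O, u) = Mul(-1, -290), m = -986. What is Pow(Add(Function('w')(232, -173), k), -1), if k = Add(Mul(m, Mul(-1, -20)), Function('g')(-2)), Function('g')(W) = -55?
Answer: Rational(-1, 19485) ≈ -5.1322e-5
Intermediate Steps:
k = -19775 (k = Add(Mul(-986, Mul(-1, -20)), -55) = Add(Mul(-986, 20), -55) = Add(-19720, -55) = -19775)
Function('w')(O, u) = 290
Pow(Add(Function('w')(232, -173), k), -1) = Pow(Add(290, -19775), -1) = Pow(-19485, -1) = Rational(-1, 19485)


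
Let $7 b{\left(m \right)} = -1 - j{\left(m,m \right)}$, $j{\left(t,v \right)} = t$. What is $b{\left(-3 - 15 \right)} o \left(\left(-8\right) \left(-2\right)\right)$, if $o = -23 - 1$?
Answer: $- \frac{6528}{7} \approx -932.57$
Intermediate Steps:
$b{\left(m \right)} = - \frac{1}{7} - \frac{m}{7}$ ($b{\left(m \right)} = \frac{-1 - m}{7} = - \frac{1}{7} - \frac{m}{7}$)
$o = -24$ ($o = -23 - 1 = -24$)
$b{\left(-3 - 15 \right)} o \left(\left(-8\right) \left(-2\right)\right) = \left(- \frac{1}{7} - \frac{-3 - 15}{7}\right) \left(-24\right) \left(\left(-8\right) \left(-2\right)\right) = \left(- \frac{1}{7} - \frac{-3 - 15}{7}\right) \left(-24\right) 16 = \left(- \frac{1}{7} - - \frac{18}{7}\right) \left(-24\right) 16 = \left(- \frac{1}{7} + \frac{18}{7}\right) \left(-24\right) 16 = \frac{17}{7} \left(-24\right) 16 = \left(- \frac{408}{7}\right) 16 = - \frac{6528}{7}$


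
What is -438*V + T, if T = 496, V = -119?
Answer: 52618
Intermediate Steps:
-438*V + T = -438*(-119) + 496 = 52122 + 496 = 52618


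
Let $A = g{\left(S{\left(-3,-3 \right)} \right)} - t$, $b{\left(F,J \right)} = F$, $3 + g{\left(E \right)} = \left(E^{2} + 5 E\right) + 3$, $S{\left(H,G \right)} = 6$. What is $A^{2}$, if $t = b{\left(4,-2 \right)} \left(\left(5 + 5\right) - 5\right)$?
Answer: $2116$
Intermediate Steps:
$g{\left(E \right)} = E^{2} + 5 E$ ($g{\left(E \right)} = -3 + \left(\left(E^{2} + 5 E\right) + 3\right) = -3 + \left(3 + E^{2} + 5 E\right) = E^{2} + 5 E$)
$t = 20$ ($t = 4 \left(\left(5 + 5\right) - 5\right) = 4 \left(10 - 5\right) = 4 \cdot 5 = 20$)
$A = 46$ ($A = 6 \left(5 + 6\right) - 20 = 6 \cdot 11 - 20 = 66 - 20 = 46$)
$A^{2} = 46^{2} = 2116$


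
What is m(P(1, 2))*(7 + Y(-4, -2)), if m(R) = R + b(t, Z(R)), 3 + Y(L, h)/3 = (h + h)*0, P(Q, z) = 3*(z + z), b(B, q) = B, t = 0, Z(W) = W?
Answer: -24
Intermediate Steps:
P(Q, z) = 6*z (P(Q, z) = 3*(2*z) = 6*z)
Y(L, h) = -9 (Y(L, h) = -9 + 3*((h + h)*0) = -9 + 3*((2*h)*0) = -9 + 3*0 = -9 + 0 = -9)
m(R) = R (m(R) = R + 0 = R)
m(P(1, 2))*(7 + Y(-4, -2)) = (6*2)*(7 - 9) = 12*(-2) = -24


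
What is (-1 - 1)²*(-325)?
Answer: -1300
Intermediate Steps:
(-1 - 1)²*(-325) = (-2)²*(-325) = 4*(-325) = -1300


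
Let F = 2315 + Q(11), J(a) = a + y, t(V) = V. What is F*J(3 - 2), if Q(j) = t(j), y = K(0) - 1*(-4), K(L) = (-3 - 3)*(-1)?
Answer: 25586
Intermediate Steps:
K(L) = 6 (K(L) = -6*(-1) = 6)
y = 10 (y = 6 - 1*(-4) = 6 + 4 = 10)
Q(j) = j
J(a) = 10 + a (J(a) = a + 10 = 10 + a)
F = 2326 (F = 2315 + 11 = 2326)
F*J(3 - 2) = 2326*(10 + (3 - 2)) = 2326*(10 + 1) = 2326*11 = 25586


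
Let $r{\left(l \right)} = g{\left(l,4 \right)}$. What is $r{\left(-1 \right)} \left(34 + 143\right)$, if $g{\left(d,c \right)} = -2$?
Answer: $-354$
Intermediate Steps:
$r{\left(l \right)} = -2$
$r{\left(-1 \right)} \left(34 + 143\right) = - 2 \left(34 + 143\right) = \left(-2\right) 177 = -354$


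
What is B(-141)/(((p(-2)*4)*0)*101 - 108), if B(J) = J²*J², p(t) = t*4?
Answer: -14639043/4 ≈ -3.6598e+6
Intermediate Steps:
p(t) = 4*t
B(J) = J⁴
B(-141)/(((p(-2)*4)*0)*101 - 108) = (-141)⁴/((((4*(-2))*4)*0)*101 - 108) = 395254161/((-8*4*0)*101 - 108) = 395254161/(-32*0*101 - 108) = 395254161/(0*101 - 108) = 395254161/(0 - 108) = 395254161/(-108) = 395254161*(-1/108) = -14639043/4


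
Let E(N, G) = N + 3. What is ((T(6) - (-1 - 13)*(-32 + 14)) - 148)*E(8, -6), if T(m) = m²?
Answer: -4004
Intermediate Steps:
E(N, G) = 3 + N
((T(6) - (-1 - 13)*(-32 + 14)) - 148)*E(8, -6) = ((6² - (-1 - 13)*(-32 + 14)) - 148)*(3 + 8) = ((36 - (-14)*(-18)) - 148)*11 = ((36 - 1*252) - 148)*11 = ((36 - 252) - 148)*11 = (-216 - 148)*11 = -364*11 = -4004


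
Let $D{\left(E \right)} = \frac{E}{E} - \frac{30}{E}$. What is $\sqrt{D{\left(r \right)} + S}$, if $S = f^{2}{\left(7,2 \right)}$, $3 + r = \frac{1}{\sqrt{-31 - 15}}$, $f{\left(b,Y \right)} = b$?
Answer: $\sqrt{10} \sqrt{\frac{828 + 5 i \sqrt{46}}{138 + i \sqrt{46}}} \approx 7.7445 - 0.031654 i$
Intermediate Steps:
$r = -3 - \frac{i \sqrt{46}}{46}$ ($r = -3 + \frac{1}{\sqrt{-31 - 15}} = -3 + \frac{1}{\sqrt{-46}} = -3 + \frac{1}{i \sqrt{46}} = -3 - \frac{i \sqrt{46}}{46} \approx -3.0 - 0.14744 i$)
$D{\left(E \right)} = 1 - \frac{30}{E}$
$S = 49$ ($S = 7^{2} = 49$)
$\sqrt{D{\left(r \right)} + S} = \sqrt{\frac{-30 - \left(3 + \frac{i \sqrt{46}}{46}\right)}{-3 - \frac{i \sqrt{46}}{46}} + 49} = \sqrt{\frac{-33 - \frac{i \sqrt{46}}{46}}{-3 - \frac{i \sqrt{46}}{46}} + 49} = \sqrt{49 + \frac{-33 - \frac{i \sqrt{46}}{46}}{-3 - \frac{i \sqrt{46}}{46}}}$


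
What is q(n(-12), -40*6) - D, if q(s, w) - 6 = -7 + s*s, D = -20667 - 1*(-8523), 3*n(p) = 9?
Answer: 12152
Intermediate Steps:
n(p) = 3 (n(p) = (⅓)*9 = 3)
D = -12144 (D = -20667 + 8523 = -12144)
q(s, w) = -1 + s² (q(s, w) = 6 + (-7 + s*s) = 6 + (-7 + s²) = -1 + s²)
q(n(-12), -40*6) - D = (-1 + 3²) - 1*(-12144) = (-1 + 9) + 12144 = 8 + 12144 = 12152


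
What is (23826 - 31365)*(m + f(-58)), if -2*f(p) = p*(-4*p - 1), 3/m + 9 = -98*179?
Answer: -886391486694/17551 ≈ -5.0504e+7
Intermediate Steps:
m = -3/17551 (m = 3/(-9 - 98*179) = 3/(-9 - 17542) = 3/(-17551) = 3*(-1/17551) = -3/17551 ≈ -0.00017093)
f(p) = -p*(-1 - 4*p)/2 (f(p) = -p*(-4*p - 1)/2 = -p*(-1 - 4*p)/2)
(23826 - 31365)*(m + f(-58)) = (23826 - 31365)*(-3/17551 + (1/2)*(-58)*(1 + 4*(-58))) = -7539*(-3/17551 + (1/2)*(-58)*(1 - 232)) = -7539*(-3/17551 + (1/2)*(-58)*(-231)) = -7539*(-3/17551 + 6699) = -7539*117574146/17551 = -886391486694/17551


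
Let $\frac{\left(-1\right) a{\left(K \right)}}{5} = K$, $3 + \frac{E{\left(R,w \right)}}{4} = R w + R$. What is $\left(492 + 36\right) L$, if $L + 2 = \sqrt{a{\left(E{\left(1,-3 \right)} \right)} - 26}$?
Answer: $-1056 + 528 \sqrt{74} \approx 3486.0$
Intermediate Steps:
$E{\left(R,w \right)} = -12 + 4 R + 4 R w$ ($E{\left(R,w \right)} = -12 + 4 \left(R w + R\right) = -12 + 4 \left(R + R w\right) = -12 + \left(4 R + 4 R w\right) = -12 + 4 R + 4 R w$)
$a{\left(K \right)} = - 5 K$
$L = -2 + \sqrt{74}$ ($L = -2 + \sqrt{- 5 \left(-12 + 4 \cdot 1 + 4 \cdot 1 \left(-3\right)\right) - 26} = -2 + \sqrt{- 5 \left(-12 + 4 - 12\right) - 26} = -2 + \sqrt{\left(-5\right) \left(-20\right) - 26} = -2 + \sqrt{100 - 26} = -2 + \sqrt{74} \approx 6.6023$)
$\left(492 + 36\right) L = \left(492 + 36\right) \left(-2 + \sqrt{74}\right) = 528 \left(-2 + \sqrt{74}\right) = -1056 + 528 \sqrt{74}$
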